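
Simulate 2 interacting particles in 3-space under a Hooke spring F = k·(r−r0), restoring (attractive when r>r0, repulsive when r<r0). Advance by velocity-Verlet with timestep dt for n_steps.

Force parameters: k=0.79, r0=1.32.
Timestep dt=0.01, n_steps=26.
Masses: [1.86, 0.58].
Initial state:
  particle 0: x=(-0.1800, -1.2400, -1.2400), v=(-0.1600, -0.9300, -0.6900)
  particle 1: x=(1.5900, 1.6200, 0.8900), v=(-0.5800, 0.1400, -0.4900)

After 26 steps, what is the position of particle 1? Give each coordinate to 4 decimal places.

(1.3860, 1.5658, 0.6967)

step 0: x0=(-0.1800, -1.2400, -1.2400) x1=(1.5900, 1.6200, 0.8900)
step 1: x0=(-0.1816, -1.2493, -1.2469) x1=(1.5841, 1.6213, 0.8850)
step 2: x0=(-0.1831, -1.2584, -1.2537) x1=(1.5781, 1.6223, 0.8798)
step 3: x0=(-0.1846, -1.2675, -1.2604) x1=(1.5719, 1.6230, 0.8744)
step 4: x0=(-0.1860, -1.2765, -1.2671) x1=(1.5655, 1.6235, 0.8688)
step 5: x0=(-0.1874, -1.2855, -1.2737) x1=(1.5590, 1.6237, 0.8631)
step 6: x0=(-0.1887, -1.2943, -1.2803) x1=(1.5523, 1.6237, 0.8571)
step 7: x0=(-0.1900, -1.3031, -1.2868) x1=(1.5455, 1.6234, 0.8509)
step 8: x0=(-0.1912, -1.3118, -1.2933) x1=(1.5385, 1.6228, 0.8446)
step 9: x0=(-0.1924, -1.3204, -1.2996) x1=(1.5313, 1.6219, 0.8380)
step 10: x0=(-0.1935, -1.3289, -1.3060) x1=(1.5240, 1.6208, 0.8313)
step 11: x0=(-0.1946, -1.3373, -1.3122) x1=(1.5165, 1.6194, 0.8243)
step 12: x0=(-0.1956, -1.3457, -1.3184) x1=(1.5089, 1.6177, 0.8172)
step 13: x0=(-0.1966, -1.3539, -1.3246) x1=(1.5011, 1.6158, 0.8098)
step 14: x0=(-0.1975, -1.3621, -1.3306) x1=(1.4932, 1.6136, 0.8023)
step 15: x0=(-0.1984, -1.3702, -1.3367) x1=(1.4851, 1.6111, 0.7946)
step 16: x0=(-0.1992, -1.3782, -1.3426) x1=(1.4768, 1.6084, 0.7866)
step 17: x0=(-0.2000, -1.3861, -1.3485) x1=(1.4684, 1.6054, 0.7785)
step 18: x0=(-0.2008, -1.3939, -1.3543) x1=(1.4599, 1.6021, 0.7702)
step 19: x0=(-0.2015, -1.4017, -1.3601) x1=(1.4511, 1.5985, 0.7617)
step 20: x0=(-0.2021, -1.4094, -1.3658) x1=(1.4423, 1.5946, 0.7530)
step 21: x0=(-0.2027, -1.4169, -1.3715) x1=(1.4333, 1.5905, 0.7441)
step 22: x0=(-0.2033, -1.4244, -1.3771) x1=(1.4241, 1.5861, 0.7350)
step 23: x0=(-0.2038, -1.4318, -1.3826) x1=(1.4148, 1.5814, 0.7257)
step 24: x0=(-0.2042, -1.4392, -1.3881) x1=(1.4053, 1.5765, 0.7162)
step 25: x0=(-0.2046, -1.4464, -1.3935) x1=(1.3957, 1.5713, 0.7066)
step 26: x0=(-0.2050, -1.4535, -1.3988) x1=(1.3860, 1.5658, 0.6967)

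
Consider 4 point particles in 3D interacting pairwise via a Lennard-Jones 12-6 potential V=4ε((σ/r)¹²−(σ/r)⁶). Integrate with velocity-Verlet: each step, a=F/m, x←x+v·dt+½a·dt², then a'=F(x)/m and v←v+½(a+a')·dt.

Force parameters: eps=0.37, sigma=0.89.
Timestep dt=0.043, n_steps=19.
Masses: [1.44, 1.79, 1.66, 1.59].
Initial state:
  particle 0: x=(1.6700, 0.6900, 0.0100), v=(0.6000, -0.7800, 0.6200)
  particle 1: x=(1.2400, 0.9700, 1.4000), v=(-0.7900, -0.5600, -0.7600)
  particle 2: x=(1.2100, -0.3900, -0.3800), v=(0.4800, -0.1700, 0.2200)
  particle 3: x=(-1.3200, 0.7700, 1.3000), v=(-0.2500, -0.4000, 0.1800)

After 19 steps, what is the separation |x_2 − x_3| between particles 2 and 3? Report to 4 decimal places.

step 0: x0=(1.6700, 0.6900, 0.0100) x1=(1.2400, 0.9700, 1.4000) x2=(1.2100, -0.3900, -0.3800) x3=(-1.3200, 0.7700, 1.3000)
step 1: x0=(1.6956, 0.6561, 0.0367) x1=(1.2061, 0.9459, 1.3672) x2=(1.2308, -0.3970, -0.3704) x3=(-1.3307, 0.7528, 1.3077)
step 2: x0=(1.7207, 0.6214, 0.0634) x1=(1.1722, 0.9217, 1.3341) x2=(1.2519, -0.4032, -0.3605) x3=(-1.3415, 0.7356, 1.3155)
step 3: x0=(1.7452, 0.5859, 0.0901) x1=(1.1385, 0.8974, 1.3006) x2=(1.2734, -0.4086, -0.3503) x3=(-1.3522, 0.7184, 1.3232)
step 4: x0=(1.7690, 0.5496, 0.1168) x1=(1.1050, 0.8731, 1.2668) x2=(1.2952, -0.4132, -0.3397) x3=(-1.3629, 0.7012, 1.3310)
step 5: x0=(1.7921, 0.5125, 0.1435) x1=(1.0716, 0.8486, 1.2327) x2=(1.3175, -0.4169, -0.3286) x3=(-1.3736, 0.6840, 1.3387)
step 6: x0=(1.8144, 0.4745, 0.1702) x1=(1.0385, 0.8239, 1.1981) x2=(1.3401, -0.4198, -0.3172) x3=(-1.3843, 0.6668, 1.3464)
step 7: x0=(1.8358, 0.4357, 0.1968) x1=(1.0057, 0.7991, 1.1631) x2=(1.3633, -0.4218, -0.3052) x3=(-1.3950, 0.6496, 1.3542)
step 8: x0=(1.8562, 0.3961, 0.2234) x1=(0.9733, 0.7742, 1.1277) x2=(1.3869, -0.4228, -0.2926) x3=(-1.4057, 0.6324, 1.3619)
step 9: x0=(1.8757, 0.3557, 0.2497) x1=(0.9411, 0.7490, 1.0919) x2=(1.4109, -0.4231, -0.2795) x3=(-1.4163, 0.6152, 1.3696)
step 10: x0=(1.8942, 0.3147, 0.2760) x1=(0.9094, 0.7237, 1.0557) x2=(1.4354, -0.4226, -0.2659) x3=(-1.4270, 0.5980, 1.3773)
step 11: x0=(1.9120, 0.2735, 0.3023) x1=(0.8781, 0.6982, 1.0191) x2=(1.4601, -0.4217, -0.2520) x3=(-1.4376, 0.5808, 1.3851)
step 12: x0=(1.9292, 0.2325, 0.3290) x1=(0.8471, 0.6724, 0.9822) x2=(1.4847, -0.4207, -0.2380) x3=(-1.4482, 0.5636, 1.3928)
step 13: x0=(1.9466, 0.1925, 0.3567) x1=(0.8166, 0.6464, 0.9451) x2=(1.5088, -0.4204, -0.2246) x3=(-1.4588, 0.5464, 1.4005)
step 14: x0=(1.9647, 0.1545, 0.3863) x1=(0.7865, 0.6203, 0.9076) x2=(1.5318, -0.4216, -0.2125) x3=(-1.4694, 0.5292, 1.4082)
step 15: x0=(1.9843, 0.1192, 0.4188) x1=(0.7568, 0.5939, 0.8700) x2=(1.5530, -0.4249, -0.2027) x3=(-1.4800, 0.5120, 1.4159)
step 16: x0=(2.0057, 0.0869, 0.4547) x1=(0.7275, 0.5673, 0.8321) x2=(1.5723, -0.4306, -0.1956) x3=(-1.4905, 0.4948, 1.4236)
step 17: x0=(2.0286, 0.0571, 0.4936) x1=(0.6986, 0.5405, 0.7941) x2=(1.5898, -0.4382, -0.1909) x3=(-1.5011, 0.4776, 1.4313)
step 18: x0=(2.0524, 0.0288, 0.5344) x1=(0.6700, 0.5135, 0.7559) x2=(1.6062, -0.4469, -0.1878) x3=(-1.5116, 0.4604, 1.4390)
step 19: x0=(2.0764, 0.0011, 0.5762) x1=(0.6417, 0.4864, 0.7176) x2=(1.6220, -0.4560, -0.1854) x3=(-1.5221, 0.4432, 1.4467)

3.6549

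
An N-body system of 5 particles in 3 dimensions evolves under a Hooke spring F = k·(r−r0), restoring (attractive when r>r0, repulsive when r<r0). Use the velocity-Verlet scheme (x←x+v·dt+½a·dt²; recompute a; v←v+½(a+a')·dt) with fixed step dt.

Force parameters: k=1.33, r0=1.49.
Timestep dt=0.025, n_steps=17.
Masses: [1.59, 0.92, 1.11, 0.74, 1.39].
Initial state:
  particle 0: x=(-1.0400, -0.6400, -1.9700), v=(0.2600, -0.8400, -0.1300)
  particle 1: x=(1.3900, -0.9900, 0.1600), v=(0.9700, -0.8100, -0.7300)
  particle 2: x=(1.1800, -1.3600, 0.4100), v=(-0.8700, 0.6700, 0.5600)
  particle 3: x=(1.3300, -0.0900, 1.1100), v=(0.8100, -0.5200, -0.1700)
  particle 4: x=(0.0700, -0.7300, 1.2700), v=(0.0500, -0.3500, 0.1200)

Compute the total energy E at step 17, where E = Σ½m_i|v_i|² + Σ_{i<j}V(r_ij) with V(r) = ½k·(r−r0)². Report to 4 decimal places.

14.3822

step 0: x0=(-1.0400, -0.6400, -1.9700) x1=(1.3900, -0.9900, 0.1600) x2=(1.1800, -1.3600, 0.4100) x3=(1.3300, -0.0900, 1.1100) x4=(0.0700, -0.7300, 1.2700)
step 1: x0=(-1.0323, -0.6611, -1.9716) x1=(1.4138, -1.0099, 0.1410) x2=(1.1576, -1.3434, 0.4237) x3=(1.3495, -0.1031, 1.1048) x4=(0.0711, -0.7388, 1.2724)
step 2: x0=(-1.0222, -0.6823, -1.9700) x1=(1.4366, -1.0290, 0.1206) x2=(1.1339, -1.3270, 0.4368) x3=(1.3673, -0.1164, 1.0975) x4=(0.0720, -0.7475, 1.2736)
step 3: x0=(-1.0096, -0.7036, -1.9652) x1=(1.4585, -1.0476, 0.0986) x2=(1.1090, -1.3108, 0.4493) x3=(1.3835, -0.1298, 1.0883) x4=(0.0726, -0.7563, 1.2736)
step 4: x0=(-0.9947, -0.7251, -1.9571) x1=(1.4795, -1.0656, 0.0753) x2=(1.0827, -1.2948, 0.4612) x3=(1.3981, -0.1434, 1.0772) x4=(0.0729, -0.7651, 1.2724)
step 5: x0=(-0.9774, -0.7466, -1.9458) x1=(1.4996, -1.0832, 0.0506) x2=(1.0552, -1.2790, 0.4725) x3=(1.4111, -0.1572, 1.0641) x4=(0.0730, -0.7739, 1.2699)
step 6: x0=(-0.9577, -0.7681, -1.9314) x1=(1.5187, -1.1004, 0.0246) x2=(1.0265, -1.2632, 0.4831) x3=(1.4225, -0.1711, 1.0491) x4=(0.0729, -0.7828, 1.2663)
step 7: x0=(-0.9358, -0.7898, -1.9140) x1=(1.5369, -1.1173, -0.0026) x2=(0.9966, -1.2476, 0.4930) x3=(1.4323, -0.1851, 1.0322) x4=(0.0726, -0.7916, 1.2615)
step 8: x0=(-0.9116, -0.8114, -1.8934) x1=(1.5541, -1.1339, -0.0310) x2=(0.9656, -1.2321, 0.5021) x3=(1.4405, -0.1994, 1.0135) x4=(0.0721, -0.8004, 1.2556)
step 9: x0=(-0.8852, -0.8330, -1.8699) x1=(1.5702, -1.1502, -0.0604) x2=(0.9335, -1.2167, 0.5105) x3=(1.4472, -0.2137, 0.9930) x4=(0.0714, -0.8092, 1.2485)
step 10: x0=(-0.8566, -0.8547, -1.8435) x1=(1.5853, -1.1663, -0.0908) x2=(0.9005, -1.2015, 0.5181) x3=(1.4524, -0.2282, 0.9708) x4=(0.0705, -0.8180, 1.2403)
step 11: x0=(-0.8260, -0.8763, -1.8143) x1=(1.5993, -1.1822, -0.1221) x2=(0.8666, -1.1864, 0.5249) x3=(1.4562, -0.2428, 0.9468) x4=(0.0694, -0.8268, 1.2310)
step 12: x0=(-0.7933, -0.8978, -1.7823) x1=(1.6121, -1.1979, -0.1541) x2=(0.8318, -1.1714, 0.5308) x3=(1.4585, -0.2576, 0.9212) x4=(0.0682, -0.8356, 1.2207)
step 13: x0=(-0.7587, -0.9193, -1.7477) x1=(1.6238, -1.2134, -0.1868) x2=(0.7963, -1.1566, 0.5359) x3=(1.4595, -0.2724, 0.8940) x4=(0.0668, -0.8444, 1.2093)
step 14: x0=(-0.7222, -0.9407, -1.7105) x1=(1.6343, -1.2287, -0.2201) x2=(0.7602, -1.1420, 0.5400) x3=(1.4593, -0.2874, 0.8653) x4=(0.0653, -0.8532, 1.1969)
step 15: x0=(-0.6840, -0.9620, -1.6710) x1=(1.6436, -1.2439, -0.2538) x2=(0.7235, -1.1276, 0.5433) x3=(1.4578, -0.3025, 0.8351) x4=(0.0637, -0.8620, 1.1836)
step 16: x0=(-0.6441, -0.9831, -1.6291) x1=(1.6517, -1.2588, -0.2879) x2=(0.6862, -1.1134, 0.5456) x3=(1.4552, -0.3178, 0.8034) x4=(0.0619, -0.8707, 1.1693)
step 17: x0=(-0.6026, -1.0042, -1.5850) x1=(1.6586, -1.2736, -0.3222) x2=(0.6486, -1.0995, 0.5470) x3=(1.4515, -0.3331, 0.7704) x4=(0.0600, -0.8795, 1.1542)
step 0 velocities: v0=(0.2600, -0.8400, -0.1300) v1=(0.9700, -0.8100, -0.7300) v2=(-0.8700, 0.6700, 0.5600) v3=(0.8100, -0.5200, -0.1700) v4=(0.0500, -0.3500, 0.1200)
step 0: KE=2.9015, PE=11.4860, E=14.3876
step 17 velocities: v0=(1.6912, -0.8394, 1.8036) v1=(0.2493, -0.5879, -1.3767) v2=(-1.5125, 0.5522, 0.0371) v3=(-0.1680, -0.6170, -1.3460) v4=(-0.0764, -0.3520, -0.6201)
step 17: KE=9.0981, PE=5.2841, E=14.3822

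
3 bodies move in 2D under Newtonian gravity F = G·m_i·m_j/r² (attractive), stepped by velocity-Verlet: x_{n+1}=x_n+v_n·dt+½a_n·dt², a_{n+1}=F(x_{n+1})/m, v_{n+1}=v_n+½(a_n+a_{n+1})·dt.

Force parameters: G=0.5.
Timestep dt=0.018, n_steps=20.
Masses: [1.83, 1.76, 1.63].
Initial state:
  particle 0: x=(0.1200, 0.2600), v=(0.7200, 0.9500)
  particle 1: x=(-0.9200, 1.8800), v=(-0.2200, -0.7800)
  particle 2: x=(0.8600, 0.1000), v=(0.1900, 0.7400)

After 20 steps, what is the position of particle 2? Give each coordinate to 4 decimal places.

step 0: x0=(0.1200, 0.2600) x1=(-0.9200, 1.8800) x2=(0.8600, 0.1000)
step 1: x0=(0.1332, 0.2771) x1=(-0.9239, 1.8659) x2=(0.8632, 0.1134)
step 2: x0=(0.1467, 0.2941) x1=(-0.9278, 1.8517) x2=(0.8658, 0.1269)
step 3: x0=(0.1608, 0.3111) x1=(-0.9315, 1.8374) x2=(0.8678, 0.1406)
step 4: x0=(0.1752, 0.3281) x1=(-0.9352, 1.8231) x2=(0.8693, 0.1545)
step 5: x0=(0.1901, 0.3450) x1=(-0.9388, 1.8086) x2=(0.8701, 0.1685)
step 6: x0=(0.2055, 0.3618) x1=(-0.9424, 1.7940) x2=(0.8704, 0.1827)
step 7: x0=(0.2213, 0.3785) x1=(-0.9458, 1.7793) x2=(0.8700, 0.1971)
step 8: x0=(0.2377, 0.3952) x1=(-0.9491, 1.7646) x2=(0.8689, 0.2117)
step 9: x0=(0.2546, 0.4117) x1=(-0.9524, 1.7497) x2=(0.8672, 0.2266)
step 10: x0=(0.2720, 0.4282) x1=(-0.9555, 1.7347) x2=(0.8647, 0.2417)
step 11: x0=(0.2900, 0.4445) x1=(-0.9586, 1.7196) x2=(0.8614, 0.2570)
step 12: x0=(0.3087, 0.4606) x1=(-0.9615, 1.7045) x2=(0.8573, 0.2726)
step 13: x0=(0.3280, 0.4765) x1=(-0.9644, 1.6892) x2=(0.8524, 0.2886)
step 14: x0=(0.3481, 0.4922) x1=(-0.9671, 1.6739) x2=(0.8465, 0.3049)
step 15: x0=(0.3690, 0.5077) x1=(-0.9697, 1.6584) x2=(0.8395, 0.3216)
step 16: x0=(0.3908, 0.5228) x1=(-0.9722, 1.6429) x2=(0.8315, 0.3388)
step 17: x0=(0.4136, 0.5375) x1=(-0.9746, 1.6272) x2=(0.8222, 0.3565)
step 18: x0=(0.4375, 0.5518) x1=(-0.9769, 1.6115) x2=(0.8115, 0.3748)
step 19: x0=(0.4627, 0.5654) x1=(-0.9790, 1.5957) x2=(0.7992, 0.3939)
step 20: x0=(0.4895, 0.5783) x1=(-0.9811, 1.5798) x2=(0.7850, 0.4140)

(0.7850, 0.4140)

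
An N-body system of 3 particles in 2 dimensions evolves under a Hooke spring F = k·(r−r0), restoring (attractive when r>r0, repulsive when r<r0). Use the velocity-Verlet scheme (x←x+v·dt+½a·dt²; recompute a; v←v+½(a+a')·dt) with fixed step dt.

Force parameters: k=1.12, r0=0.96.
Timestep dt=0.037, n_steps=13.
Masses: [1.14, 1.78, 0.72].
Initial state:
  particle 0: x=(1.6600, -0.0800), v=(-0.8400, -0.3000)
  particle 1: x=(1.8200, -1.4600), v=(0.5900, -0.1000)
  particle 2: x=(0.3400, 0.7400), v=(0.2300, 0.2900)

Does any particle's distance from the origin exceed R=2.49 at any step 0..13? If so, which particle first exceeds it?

no

step 0: x0=(1.6600, -0.0800) x1=(1.8200, -1.4600) x2=(0.3400, 0.7400)
step 1: x0=(1.6286, -0.0912) x1=(1.8414, -1.4629) x2=(0.3501, 0.7489)
step 2: x0=(1.5967, -0.1025) x1=(1.8619, -1.4642) x2=(0.3632, 0.7541)
step 3: x0=(1.5642, -0.1140) x1=(1.8815, -1.4640) x2=(0.3792, 0.7557)
step 4: x0=(1.5314, -0.1256) x1=(1.9003, -1.4621) x2=(0.3983, 0.7535)
step 5: x0=(1.4982, -0.1374) x1=(1.9180, -1.4587) x2=(0.4201, 0.7477)
step 6: x0=(1.4647, -0.1493) x1=(1.9349, -1.4537) x2=(0.4448, 0.7383)
step 7: x0=(1.4310, -0.1615) x1=(1.9508, -1.4472) x2=(0.4721, 0.7254)
step 8: x0=(1.3972, -0.1739) x1=(1.9657, -1.4391) x2=(0.5019, 0.7091)
step 9: x0=(1.3634, -0.1865) x1=(1.9798, -1.4295) x2=(0.5341, 0.6894)
step 10: x0=(1.3295, -0.1994) x1=(1.9928, -1.4185) x2=(0.5686, 0.6665)
step 11: x0=(1.2958, -0.2126) x1=(2.0050, -1.4060) x2=(0.6053, 0.6406)
step 12: x0=(1.2623, -0.2261) x1=(2.0162, -1.3922) x2=(0.6440, 0.6117)
step 13: x0=(1.2290, -0.2401) x1=(2.0264, -1.3769) x2=(0.6846, 0.5802)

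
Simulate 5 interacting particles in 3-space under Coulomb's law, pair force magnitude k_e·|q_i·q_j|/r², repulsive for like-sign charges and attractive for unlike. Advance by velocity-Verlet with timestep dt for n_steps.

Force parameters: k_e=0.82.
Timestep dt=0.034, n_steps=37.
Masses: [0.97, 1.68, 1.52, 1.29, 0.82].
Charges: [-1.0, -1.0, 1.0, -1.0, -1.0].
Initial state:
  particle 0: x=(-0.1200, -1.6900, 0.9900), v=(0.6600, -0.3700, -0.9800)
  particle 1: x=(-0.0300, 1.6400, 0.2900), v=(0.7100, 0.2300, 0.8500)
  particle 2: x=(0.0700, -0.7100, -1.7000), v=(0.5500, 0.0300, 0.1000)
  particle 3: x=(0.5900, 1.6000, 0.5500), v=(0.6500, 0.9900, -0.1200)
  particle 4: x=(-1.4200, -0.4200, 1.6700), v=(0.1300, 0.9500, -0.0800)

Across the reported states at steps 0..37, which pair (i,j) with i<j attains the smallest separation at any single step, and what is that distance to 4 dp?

pair (1,3), distance 0.6490

step 0: x0=(-0.1200, -1.6900, 0.9900) x1=(-0.0300, 1.6400, 0.2900) x2=(0.0700, -0.7100, -1.7000) x3=(0.5900, 1.6000, 0.5500) x4=(-1.4200, -0.4200, 1.6700)
step 1: x0=(-0.0975, -1.7027, 0.9566) x1=(-0.0064, 1.6479, 0.3186) x2=(0.0887, -0.7089, -1.6965) x3=(0.6129, 1.6336, 0.5462) x4=(-1.4157, -0.3877, 1.6674)
step 2: x0=(-0.0748, -1.7157, 0.9230) x1=(0.0160, 1.6558, 0.3467) x2=(0.1074, -0.7078, -1.6928) x3=(0.6374, 1.6673, 0.5429) x4=(-1.4118, -0.3554, 1.6648)
step 3: x0=(-0.0520, -1.7290, 0.8893) x1=(0.0372, 1.6638, 0.3743) x2=(0.1260, -0.7066, -1.6889) x3=(0.6636, 1.7011, 0.5400) x4=(-1.4081, -0.3231, 1.6625)
step 4: x0=(-0.0290, -1.7426, 0.8553) x1=(0.0571, 1.6718, 0.4015) x2=(0.1447, -0.7054, -1.6848) x3=(0.6915, 1.7350, 0.5375) x4=(-1.4048, -0.2908, 1.6602)
step 5: x0=(-0.0060, -1.7564, 0.8212) x1=(0.0758, 1.6797, 0.4283) x2=(0.1633, -0.7041, -1.6806) x3=(0.7212, 1.7691, 0.5353) x4=(-1.4017, -0.2586, 1.6581)
step 6: x0=(0.0172, -1.7704, 0.7869) x1=(0.0932, 1.6875, 0.4549) x2=(0.1819, -0.7027, -1.6761) x3=(0.7526, 1.8036, 0.5333) x4=(-1.3989, -0.2264, 1.6562)
step 7: x0=(0.0405, -1.7846, 0.7524) x1=(0.1095, 1.6952, 0.4812) x2=(0.2005, -0.7013, -1.6714) x3=(0.7856, 1.8383, 0.5314) x4=(-1.3964, -0.1942, 1.6543)
step 8: x0=(0.0639, -1.7991, 0.7177) x1=(0.1247, 1.7026, 0.5074) x2=(0.2191, -0.6998, -1.6666) x3=(0.8202, 1.8735, 0.5295) x4=(-1.3942, -0.1621, 1.6526)
step 9: x0=(0.0874, -1.8138, 0.6829) x1=(0.1389, 1.7099, 0.5335) x2=(0.2376, -0.6983, -1.6615) x3=(0.8562, 1.9090, 0.5276) x4=(-1.3922, -0.1300, 1.6509)
step 10: x0=(0.1110, -1.8287, 0.6478) x1=(0.1521, 1.7169, 0.5595) x2=(0.2562, -0.6967, -1.6562) x3=(0.8935, 1.9449, 0.5257) x4=(-1.3904, -0.0980, 1.6494)
step 11: x0=(0.1347, -1.8437, 0.6126) x1=(0.1645, 1.7237, 0.5854) x2=(0.2747, -0.6950, -1.6508) x3=(0.9320, 1.9812, 0.5236) x4=(-1.3889, -0.0661, 1.6480)
step 12: x0=(0.1585, -1.8590, 0.5772) x1=(0.1762, 1.7304, 0.6114) x2=(0.2932, -0.6934, -1.6451) x3=(0.9716, 2.0180, 0.5214) x4=(-1.3877, -0.0342, 1.6467)
step 13: x0=(0.1823, -1.8744, 0.5415) x1=(0.1871, 1.7368, 0.6374) x2=(0.3117, -0.6916, -1.6393) x3=(1.0123, 2.0551, 0.5190) x4=(-1.3867, -0.0025, 1.6455)
step 14: x0=(0.2062, -1.8899, 0.5057) x1=(0.1975, 1.7430, 0.6634) x2=(0.3302, -0.6899, -1.6333) x3=(1.0538, 2.0926, 0.5164) x4=(-1.3859, 0.0292, 1.6444)
step 15: x0=(0.2302, -1.9056, 0.4697) x1=(0.2073, 1.7491, 0.6894) x2=(0.3486, -0.6881, -1.6270) x3=(1.0961, 2.1304, 0.5137) x4=(-1.3854, 0.0608, 1.6434)
step 16: x0=(0.2543, -1.9214, 0.4335) x1=(0.2167, 1.7550, 0.7155) x2=(0.3670, -0.6863, -1.6206) x3=(1.1392, 2.1685, 0.5107) x4=(-1.3851, 0.0923, 1.6425)
step 17: x0=(0.2784, -1.9374, 0.3971) x1=(0.2256, 1.7608, 0.7416) x2=(0.3855, -0.6844, -1.6140) x3=(1.1829, 2.2070, 0.5076) x4=(-1.3850, 0.1237, 1.6417)
step 18: x0=(0.3026, -1.9535, 0.3604) x1=(0.2342, 1.7664, 0.7678) x2=(0.4039, -0.6825, -1.6072) x3=(1.2272, 2.2458, 0.5043) x4=(-1.3852, 0.1550, 1.6410)
step 19: x0=(0.3268, -1.9696, 0.3236) x1=(0.2425, 1.7719, 0.7940) x2=(0.4222, -0.6806, -1.6002) x3=(1.2721, 2.2848, 0.5008) x4=(-1.3856, 0.1862, 1.6403)
step 20: x0=(0.3511, -1.9859, 0.2866) x1=(0.2505, 1.7773, 0.8202) x2=(0.4406, -0.6787, -1.5930) x3=(1.3174, 2.3241, 0.4971) x4=(-1.3862, 0.2172, 1.6398)
step 21: x0=(0.3755, -2.0022, 0.2493) x1=(0.2582, 1.7826, 0.8465) x2=(0.4589, -0.6768, -1.5855) x3=(1.3632, 2.3636, 0.4933) x4=(-1.3871, 0.2482, 1.6393)
step 22: x0=(0.3999, -2.0186, 0.2119) x1=(0.2657, 1.7878, 0.8728) x2=(0.4773, -0.6748, -1.5780) x3=(1.4095, 2.4034, 0.4893) x4=(-1.3882, 0.2790, 1.6389)
step 23: x0=(0.4244, -2.0351, 0.1742) x1=(0.2730, 1.7930, 0.8991) x2=(0.4956, -0.6729, -1.5702) x3=(1.4560, 2.4433, 0.4851) x4=(-1.3895, 0.3097, 1.6386)
step 24: x0=(0.4489, -2.0516, 0.1363) x1=(0.2802, 1.7981, 0.9255) x2=(0.5139, -0.6709, -1.5622) x3=(1.5030, 2.4835, 0.4808) x4=(-1.3911, 0.3403, 1.6383)
step 25: x0=(0.4734, -2.0682, 0.0982) x1=(0.2872, 1.8031, 0.9518) x2=(0.5322, -0.6690, -1.5540) x3=(1.5502, 2.5238, 0.4763) x4=(-1.3929, 0.3708, 1.6381)
step 26: x0=(0.4980, -2.0847, 0.0599) x1=(0.2941, 1.8081, 0.9782) x2=(0.5504, -0.6670, -1.5456) x3=(1.5978, 2.5643, 0.4717) x4=(-1.3949, 0.4011, 1.6380)
step 27: x0=(0.5227, -2.1013, 0.0214) x1=(0.3010, 1.8131, 1.0047) x2=(0.5687, -0.6651, -1.5371) x3=(1.6456, 2.6050, 0.4670) x4=(-1.3972, 0.4313, 1.6380)
step 28: x0=(0.5473, -2.1179, -0.0173) x1=(0.3077, 1.8180, 1.0311) x2=(0.5869, -0.6631, -1.5283) x3=(1.6936, 2.6458, 0.4622) x4=(-1.3996, 0.4614, 1.6380)
step 29: x0=(0.5721, -2.1345, -0.0563) x1=(0.3143, 1.8229, 1.0575) x2=(0.6051, -0.6612, -1.5194) x3=(1.7419, 2.6867, 0.4572) x4=(-1.4024, 0.4913, 1.6381)
step 30: x0=(0.5968, -2.1511, -0.0954) x1=(0.3209, 1.8278, 1.0840) x2=(0.6233, -0.6594, -1.5102) x3=(1.7904, 2.7278, 0.4522) x4=(-1.4053, 0.5211, 1.6382)
step 31: x0=(0.6216, -2.1677, -0.1348) x1=(0.3274, 1.8327, 1.1104) x2=(0.6415, -0.6575, -1.5009) x3=(1.8391, 2.7690, 0.4470) x4=(-1.4085, 0.5508, 1.6384)
step 32: x0=(0.6464, -2.1842, -0.1744) x1=(0.3340, 1.8375, 1.1369) x2=(0.6596, -0.6557, -1.4914) x3=(1.8881, 2.8103, 0.4417) x4=(-1.4120, 0.5803, 1.6387)
step 33: x0=(0.6713, -2.2006, -0.2141) x1=(0.3404, 1.8424, 1.1633) x2=(0.6778, -0.6540, -1.4817) x3=(1.9371, 2.8518, 0.4364) x4=(-1.4157, 0.6097, 1.6390)
step 34: x0=(0.6961, -2.2170, -0.2541) x1=(0.3469, 1.8472, 1.1898) x2=(0.6959, -0.6522, -1.4719) x3=(1.9864, 2.8933, 0.4309) x4=(-1.4196, 0.6389, 1.6393)
step 35: x0=(0.7210, -2.2334, -0.2943) x1=(0.3534, 1.8521, 1.2163) x2=(0.7140, -0.6506, -1.4618) x3=(2.0358, 2.9349, 0.4254) x4=(-1.4238, 0.6680, 1.6397)
step 36: x0=(0.7460, -2.2496, -0.3347) x1=(0.3599, 1.8569, 1.2428) x2=(0.7321, -0.6489, -1.4516) x3=(2.0854, 2.9766, 0.4197) x4=(-1.4282, 0.6970, 1.6401)
step 37: x0=(0.7709, -2.2658, -0.3753) x1=(0.3663, 1.8618, 1.2692) x2=(0.7502, -0.6474, -1.4412) x3=(2.1351, 3.0184, 0.4140) x4=(-1.4329, 0.7258, 1.6406)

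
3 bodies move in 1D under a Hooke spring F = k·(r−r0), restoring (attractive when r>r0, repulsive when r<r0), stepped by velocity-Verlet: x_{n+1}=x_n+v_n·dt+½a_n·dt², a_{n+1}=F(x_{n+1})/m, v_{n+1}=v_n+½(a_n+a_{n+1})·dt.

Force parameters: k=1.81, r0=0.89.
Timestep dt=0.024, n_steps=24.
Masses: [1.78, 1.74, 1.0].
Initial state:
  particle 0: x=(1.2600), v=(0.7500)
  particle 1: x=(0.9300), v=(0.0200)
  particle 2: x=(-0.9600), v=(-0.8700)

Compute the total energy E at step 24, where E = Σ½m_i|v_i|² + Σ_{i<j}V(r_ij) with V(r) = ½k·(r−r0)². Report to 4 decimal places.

3.6685

step 0: x0=(1.2600) x1=(0.9300) x2=(-0.9600)
step 1: x0=(1.2778) x1=(0.9300) x2=(-0.9797)
step 2: x0=(1.2951) x1=(0.9291) x2=(-0.9968)
step 3: x0=(1.3118) x1=(0.9272) x2=(-1.0115)
step 4: x0=(1.3281) x1=(0.9244) x2=(-1.0235)
step 5: x0=(1.3437) x1=(0.9207) x2=(-1.0329)
step 6: x0=(1.3588) x1=(0.9161) x2=(-1.0397)
step 7: x0=(1.3732) x1=(0.9106) x2=(-1.0438)
step 8: x0=(1.3870) x1=(0.9041) x2=(-1.0452)
step 9: x0=(1.4002) x1=(0.8968) x2=(-1.0438)
step 10: x0=(1.4126) x1=(0.8886) x2=(-1.0398)
step 11: x0=(1.4244) x1=(0.8796) x2=(-1.0330)
step 12: x0=(1.4354) x1=(0.8698) x2=(-1.0235)
step 13: x0=(1.4457) x1=(0.8592) x2=(-1.0114)
step 14: x0=(1.4553) x1=(0.8478) x2=(-0.9966)
step 15: x0=(1.4641) x1=(0.8356) x2=(-0.9792)
step 16: x0=(1.4722) x1=(0.8228) x2=(-0.9592)
step 17: x0=(1.4795) x1=(0.8093) x2=(-0.9366)
step 18: x0=(1.4860) x1=(0.7951) x2=(-0.9116)
step 19: x0=(1.4918) x1=(0.7803) x2=(-0.8841)
step 20: x0=(1.4968) x1=(0.7649) x2=(-0.8543)
step 21: x0=(1.5010) x1=(0.7491) x2=(-0.8222)
step 22: x0=(1.5045) x1=(0.7327) x2=(-0.7879)
step 23: x0=(1.5072) x1=(0.7159) x2=(-0.7515)
step 24: x0=(1.5092) x1=(0.6986) x2=(-0.7131)
step 0 velocities: v0=(0.7500) v1=(0.0200) v2=(-0.8700)
step 0: KE=0.8794, PE=2.7897, E=3.6691
step 24 velocities: v0=(0.0673) v1=(-0.7254) v2=(1.6421)
step 24: KE=1.8101, PE=1.8584, E=3.6685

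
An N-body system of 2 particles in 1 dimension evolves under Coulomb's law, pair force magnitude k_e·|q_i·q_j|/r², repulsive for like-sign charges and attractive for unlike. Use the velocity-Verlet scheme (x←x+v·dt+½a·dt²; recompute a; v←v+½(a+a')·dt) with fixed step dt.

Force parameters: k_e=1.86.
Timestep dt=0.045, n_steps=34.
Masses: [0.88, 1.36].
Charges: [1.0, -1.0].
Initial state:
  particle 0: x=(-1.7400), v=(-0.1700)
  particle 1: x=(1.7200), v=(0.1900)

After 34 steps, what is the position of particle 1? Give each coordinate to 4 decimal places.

step 0: x0=(-1.7400) x1=(1.7200)
step 1: x0=(-1.7475) x1=(1.7284)
step 2: x0=(-1.7546) x1=(1.7366)
step 3: x0=(-1.7614) x1=(1.7446)
step 4: x0=(-1.7678) x1=(1.7524)
step 5: x0=(-1.7738) x1=(1.7599)
step 6: x0=(-1.7796) x1=(1.7672)
step 7: x0=(-1.7850) x1=(1.7743)
step 8: x0=(-1.7900) x1=(1.7812)
step 9: x0=(-1.7947) x1=(1.7878)
step 10: x0=(-1.7991) x1=(1.7942)
step 11: x0=(-1.8032) x1=(1.8005)
step 12: x0=(-1.8069) x1=(1.8065)
step 13: x0=(-1.8103) x1=(1.8123)
step 14: x0=(-1.8133) x1=(1.8179)
step 15: x0=(-1.8161) x1=(1.8232)
step 16: x0=(-1.8185) x1=(1.8284)
step 17: x0=(-1.8206) x1=(1.8334)
step 18: x0=(-1.8224) x1=(1.8381)
step 19: x0=(-1.8238) x1=(1.8426)
step 20: x0=(-1.8250) x1=(1.8470)
step 21: x0=(-1.8258) x1=(1.8511)
step 22: x0=(-1.8263) x1=(1.8550)
step 23: x0=(-1.8265) x1=(1.8588)
step 24: x0=(-1.8264) x1=(1.8623)
step 25: x0=(-1.8259) x1=(1.8656)
step 26: x0=(-1.8252) x1=(1.8687)
step 27: x0=(-1.8241) x1=(1.8716)
step 28: x0=(-1.8227) x1=(1.8743)
step 29: x0=(-1.8210) x1=(1.8768)
step 30: x0=(-1.8190) x1=(1.8791)
step 31: x0=(-1.8167) x1=(1.8812)
step 32: x0=(-1.8141) x1=(1.8831)
step 33: x0=(-1.8111) x1=(1.8848)
step 34: x0=(-1.8079) x1=(1.8863)

(1.8863)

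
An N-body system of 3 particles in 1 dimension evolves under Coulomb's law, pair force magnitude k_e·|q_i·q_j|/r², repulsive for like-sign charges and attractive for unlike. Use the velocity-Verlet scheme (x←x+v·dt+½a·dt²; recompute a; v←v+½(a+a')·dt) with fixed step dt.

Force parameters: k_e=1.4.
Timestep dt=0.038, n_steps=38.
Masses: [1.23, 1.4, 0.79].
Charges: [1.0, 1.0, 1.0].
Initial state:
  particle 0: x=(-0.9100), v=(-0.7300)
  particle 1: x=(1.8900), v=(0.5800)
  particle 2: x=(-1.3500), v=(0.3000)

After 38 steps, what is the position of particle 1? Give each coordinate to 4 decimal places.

step 0: x0=(-0.9100) x1=(1.8900) x2=(-1.3500)
step 1: x0=(-0.9336) x1=(1.9122) x2=(-1.3453)
step 2: x0=(-0.9477) x1=(1.9347) x2=(-1.3560)
step 3: x0=(-0.9522) x1=(1.9575) x2=(-1.3823)
step 4: x0=(-0.9479) x1=(1.9807) x2=(-1.4226)
step 5: x0=(-0.9366) x1=(2.0041) x2=(-1.4745)
step 6: x0=(-0.9197) x1=(2.0278) x2=(-1.5354)
step 7: x0=(-0.8987) x1=(2.0518) x2=(-1.6033)
step 8: x0=(-0.8746) x1=(2.0760) x2=(-1.6766)
step 9: x0=(-0.8482) x1=(2.1005) x2=(-1.7540)
step 10: x0=(-0.8199) x1=(2.1253) x2=(-1.8347)
step 11: x0=(-0.7902) x1=(2.1504) x2=(-1.9180)
step 12: x0=(-0.7594) x1=(2.1757) x2=(-2.0036)
step 13: x0=(-0.7277) x1=(2.2012) x2=(-2.0909)
step 14: x0=(-0.6954) x1=(2.2270) x2=(-2.1797)
step 15: x0=(-0.6624) x1=(2.2531) x2=(-2.2698)
step 16: x0=(-0.6291) x1=(2.2793) x2=(-2.3611)
step 17: x0=(-0.5954) x1=(2.3059) x2=(-2.4533)
step 18: x0=(-0.5614) x1=(2.3326) x2=(-2.5463)
step 19: x0=(-0.5272) x1=(2.3596) x2=(-2.6402)
step 20: x0=(-0.4928) x1=(2.3868) x2=(-2.7347)
step 21: x0=(-0.4583) x1=(2.4143) x2=(-2.8298)
step 22: x0=(-0.4237) x1=(2.4419) x2=(-2.9254)
step 23: x0=(-0.3890) x1=(2.4698) x2=(-3.0216)
step 24: x0=(-0.3543) x1=(2.4980) x2=(-3.1182)
step 25: x0=(-0.3196) x1=(2.5263) x2=(-3.2152)
step 26: x0=(-0.2849) x1=(2.5549) x2=(-3.3126)
step 27: x0=(-0.2502) x1=(2.5837) x2=(-3.4104)
step 28: x0=(-0.2155) x1=(2.6127) x2=(-3.5085)
step 29: x0=(-0.1810) x1=(2.6419) x2=(-3.6068)
step 30: x0=(-0.1464) x1=(2.6714) x2=(-3.7055)
step 31: x0=(-0.1120) x1=(2.7010) x2=(-3.8045)
step 32: x0=(-0.0776) x1=(2.7309) x2=(-3.9036)
step 33: x0=(-0.0434) x1=(2.7610) x2=(-4.0031)
step 34: x0=(-0.0092) x1=(2.7913) x2=(-4.1027)
step 35: x0=(0.0249) x1=(2.8219) x2=(-4.2025)
step 36: x0=(0.0588) x1=(2.8526) x2=(-4.3026)
step 37: x0=(0.0926) x1=(2.8836) x2=(-4.4028)
step 38: x0=(0.1263) x1=(2.9147) x2=(-4.5032)

(2.9147)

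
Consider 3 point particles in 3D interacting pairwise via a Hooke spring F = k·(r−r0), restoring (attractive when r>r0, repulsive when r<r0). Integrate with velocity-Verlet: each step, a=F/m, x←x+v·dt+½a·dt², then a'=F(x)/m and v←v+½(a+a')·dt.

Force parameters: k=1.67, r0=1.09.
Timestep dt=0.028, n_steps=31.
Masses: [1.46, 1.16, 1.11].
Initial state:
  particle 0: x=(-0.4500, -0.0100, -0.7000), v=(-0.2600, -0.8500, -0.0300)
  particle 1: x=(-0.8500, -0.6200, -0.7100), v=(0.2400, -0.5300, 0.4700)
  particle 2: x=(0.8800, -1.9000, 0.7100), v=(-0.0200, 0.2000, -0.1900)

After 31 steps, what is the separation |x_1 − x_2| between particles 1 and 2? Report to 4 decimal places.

step 0: x0=(-0.4500, -0.0100, -0.7000) x1=(-0.8500, -0.6200, -0.7100) x2=(0.8800, -1.9000, 0.7100)
step 1: x0=(-0.4568, -0.0342, -0.7005) x1=(-0.8428, -0.6354, -0.6964) x2=(0.8784, -1.8933, 0.7037)
step 2: x0=(-0.4628, -0.0590, -0.7002) x1=(-0.8348, -0.6520, -0.6819) x2=(0.8747, -1.8844, 0.6955)
step 3: x0=(-0.4678, -0.0846, -0.6992) x1=(-0.8259, -0.6698, -0.6664) x2=(0.8689, -1.8735, 0.6853)
step 4: x0=(-0.4720, -0.1108, -0.6974) x1=(-0.8161, -0.6887, -0.6501) x2=(0.8610, -1.8605, 0.6734)
step 5: x0=(-0.4753, -0.1375, -0.6950) x1=(-0.8055, -0.7087, -0.6330) x2=(0.8512, -1.8456, 0.6596)
step 6: x0=(-0.4777, -0.1649, -0.6920) x1=(-0.7942, -0.7299, -0.6150) x2=(0.8394, -1.8288, 0.6441)
step 7: x0=(-0.4792, -0.1927, -0.6883) x1=(-0.7821, -0.7521, -0.5962) x2=(0.8257, -1.8101, 0.6269)
step 8: x0=(-0.4799, -0.2210, -0.6839) x1=(-0.7693, -0.7754, -0.5766) x2=(0.8102, -1.7898, 0.6081)
step 9: x0=(-0.4798, -0.2496, -0.6791) x1=(-0.7559, -0.7998, -0.5562) x2=(0.7928, -1.7678, 0.5877)
step 10: x0=(-0.4789, -0.2787, -0.6737) x1=(-0.7418, -0.8251, -0.5351) x2=(0.7738, -1.7444, 0.5659)
step 11: x0=(-0.4772, -0.3081, -0.6678) x1=(-0.7271, -0.8514, -0.5133) x2=(0.7531, -1.7194, 0.5427)
step 12: x0=(-0.4748, -0.3377, -0.6615) x1=(-0.7119, -0.8786, -0.4908) x2=(0.7309, -1.6932, 0.5182)
step 13: x0=(-0.4717, -0.3676, -0.6547) x1=(-0.6961, -0.9067, -0.4676) x2=(0.7072, -1.6658, 0.4924)
step 14: x0=(-0.4679, -0.3977, -0.6476) x1=(-0.6799, -0.9356, -0.4439) x2=(0.6822, -1.6372, 0.4656)
step 15: x0=(-0.4635, -0.4279, -0.6402) x1=(-0.6633, -0.9653, -0.4195) x2=(0.6560, -1.6077, 0.4377)
step 16: x0=(-0.4585, -0.4582, -0.6325) x1=(-0.6463, -0.9957, -0.3946) x2=(0.6286, -1.5772, 0.4089)
step 17: x0=(-0.4530, -0.4885, -0.6246) x1=(-0.6290, -1.0268, -0.3692) x2=(0.6001, -1.5460, 0.3793)
step 18: x0=(-0.4470, -0.5189, -0.6165) x1=(-0.6115, -1.0586, -0.3434) x2=(0.5708, -1.5142, 0.3490)
step 19: x0=(-0.4405, -0.5492, -0.6082) x1=(-0.5938, -1.0909, -0.3171) x2=(0.5407, -1.4817, 0.3180)
step 20: x0=(-0.4337, -0.5795, -0.5999) x1=(-0.5759, -1.1237, -0.2905) x2=(0.5099, -1.4488, 0.2865)
step 21: x0=(-0.4265, -0.6096, -0.5915) x1=(-0.5580, -1.1570, -0.2635) x2=(0.4786, -1.4156, 0.2546)
step 22: x0=(-0.4190, -0.6396, -0.5832) x1=(-0.5401, -1.1908, -0.2363) x2=(0.4469, -1.3820, 0.2225)
step 23: x0=(-0.4113, -0.6695, -0.5748) x1=(-0.5223, -1.2250, -0.2087) x2=(0.4150, -1.3483, 0.1900)
step 24: x0=(-0.4034, -0.6991, -0.5666) x1=(-0.5046, -1.2595, -0.1810) x2=(0.3830, -1.3144, 0.1575)
step 25: x0=(-0.3953, -0.7285, -0.5585) x1=(-0.4871, -1.2944, -0.1530) x2=(0.3511, -1.2805, 0.1249)
step 26: x0=(-0.3872, -0.7576, -0.5505) x1=(-0.4699, -1.3296, -0.1249) x2=(0.3193, -1.2465, 0.0924)
step 27: x0=(-0.3791, -0.7865, -0.5427) x1=(-0.4531, -1.3653, -0.0966) x2=(0.2878, -1.2125, 0.0599)
step 28: x0=(-0.3709, -0.8151, -0.5352) x1=(-0.4366, -1.4013, -0.0681) x2=(0.2568, -1.1785, 0.0276)
step 29: x0=(-0.3629, -0.8434, -0.5280) x1=(-0.4205, -1.4377, -0.0394) x2=(0.2263, -1.1445, -0.0045)
step 30: x0=(-0.3549, -0.8714, -0.5211) x1=(-0.4049, -1.4746, -0.0105) x2=(0.1964, -1.1103, -0.0364)
step 31: x0=(-0.3472, -0.8991, -0.5146) x1=(-0.3896, -1.5119, 0.0186) x2=(0.1672, -1.0760, -0.0681)

0.7124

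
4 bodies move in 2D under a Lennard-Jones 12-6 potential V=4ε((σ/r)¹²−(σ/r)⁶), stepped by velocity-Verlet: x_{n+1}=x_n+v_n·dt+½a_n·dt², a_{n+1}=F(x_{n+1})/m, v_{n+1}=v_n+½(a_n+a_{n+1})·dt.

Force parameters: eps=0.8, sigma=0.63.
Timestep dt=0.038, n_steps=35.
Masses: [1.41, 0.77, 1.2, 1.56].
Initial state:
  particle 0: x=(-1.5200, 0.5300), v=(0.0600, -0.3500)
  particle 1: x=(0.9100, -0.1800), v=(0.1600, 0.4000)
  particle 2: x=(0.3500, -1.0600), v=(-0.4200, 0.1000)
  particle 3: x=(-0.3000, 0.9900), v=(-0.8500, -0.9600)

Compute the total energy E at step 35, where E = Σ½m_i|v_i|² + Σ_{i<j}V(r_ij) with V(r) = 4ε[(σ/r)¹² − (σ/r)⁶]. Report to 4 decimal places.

1.2384

step 0: x0=(-1.5200, 0.5300) x1=(0.9100, -0.1800) x2=(0.3500, -1.0600) x3=(-0.3000, 0.9900)
step 1: x0=(-1.5176, 0.5167) x1=(0.9157, -0.1654) x2=(0.3343, -1.0558) x3=(-0.3324, 0.9535)
step 2: x0=(-1.5150, 0.5035) x1=(0.9205, -0.1519) x2=(0.3191, -1.0508) x3=(-0.3649, 0.9169)
step 3: x0=(-1.5122, 0.4904) x1=(0.9247, -0.1394) x2=(0.3042, -1.0453) x3=(-0.3977, 0.8801)
step 4: x0=(-1.5090, 0.4775) x1=(0.9282, -0.1277) x2=(0.2898, -1.0391) x3=(-0.4307, 0.8433)
step 5: x0=(-1.5053, 0.4646) x1=(0.9310, -0.1168) x2=(0.2758, -1.0324) x3=(-0.4641, 0.8062)
step 6: x0=(-1.5010, 0.4520) x1=(0.9333, -0.1066) x2=(0.2620, -1.0252) x3=(-0.4980, 0.7690)
step 7: x0=(-1.4961, 0.4396) x1=(0.9350, -0.0970) x2=(0.2486, -1.0175) x3=(-0.5326, 0.7315)
step 8: x0=(-1.4901, 0.4275) x1=(0.9362, -0.0881) x2=(0.2355, -1.0094) x3=(-0.5680, 0.6938)
step 9: x0=(-1.4828, 0.4157) x1=(0.9368, -0.0798) x2=(0.2227, -1.0009) x3=(-0.6046, 0.6556)
step 10: x0=(-1.4737, 0.4045) x1=(0.9370, -0.0720) x2=(0.2101, -0.9920) x3=(-0.6428, 0.6171)
step 11: x0=(-1.4621, 0.3939) x1=(0.9367, -0.0648) x2=(0.1978, -0.9827) x3=(-0.6831, 0.5779)
step 12: x0=(-1.4477, 0.3839) x1=(0.9359, -0.0580) x2=(0.1858, -0.9730) x3=(-0.7260, 0.5380)
step 13: x0=(-1.4309, 0.3745) x1=(0.9346, -0.0518) x2=(0.1740, -0.9630) x3=(-0.7710, 0.4978)
step 14: x0=(-1.4213, 0.3636) x1=(0.9329, -0.0461) x2=(0.1625, -0.9527) x3=(-0.8095, 0.4586)
step 15: x0=(-1.4542, 0.3462) x1=(0.9307, -0.0408) x2=(0.1512, -0.9420) x3=(-0.8095, 0.4255)
step 16: x0=(-1.5037, 0.3268) x1=(0.9281, -0.0360) x2=(0.1401, -0.9310) x3=(-0.7945, 0.3941)
step 17: x0=(-1.5526, 0.3074) x1=(0.9250, -0.0316) x2=(0.1293, -0.9196) x3=(-0.7799, 0.3627)
step 18: x0=(-1.5984, 0.2882) x1=(0.9214, -0.0277) x2=(0.1187, -0.9078) x3=(-0.7681, 0.3310)
step 19: x0=(-1.6415, 0.2691) x1=(0.9174, -0.0243) x2=(0.1083, -0.8957) x3=(-0.7587, 0.2991)
step 20: x0=(-1.6824, 0.2501) x1=(0.9129, -0.0213) x2=(0.0982, -0.8832) x3=(-0.7512, 0.2672)
step 21: x0=(-1.7216, 0.2312) x1=(0.9079, -0.0188) x2=(0.0882, -0.8703) x3=(-0.7452, 0.2351)
step 22: x0=(-1.7596, 0.2122) x1=(0.9023, -0.0168) x2=(0.0785, -0.8570) x3=(-0.7401, 0.2029)
step 23: x0=(-1.7966, 0.1932) x1=(0.8962, -0.0152) x2=(0.0689, -0.8432) x3=(-0.7358, 0.1706)
step 24: x0=(-1.8329, 0.1743) x1=(0.8895, -0.0142) x2=(0.0595, -0.8289) x3=(-0.7320, 0.1381)
step 25: x0=(-1.8686, 0.1552) x1=(0.8822, -0.0136) x2=(0.0503, -0.8141) x3=(-0.7286, 0.1055)
step 26: x0=(-1.9038, 0.1362) x1=(0.8743, -0.0136) x2=(0.0412, -0.7986) x3=(-0.7253, 0.0728)
step 27: x0=(-1.9387, 0.1172) x1=(0.8657, -0.0141) x2=(0.0321, -0.7824) x3=(-0.7221, 0.0397)
step 28: x0=(-1.9732, 0.0981) x1=(0.8564, -0.0153) x2=(0.0230, -0.7653) x3=(-0.7188, 0.0063)
step 29: x0=(-2.0076, 0.0790) x1=(0.8462, -0.0171) x2=(0.0138, -0.7472) x3=(-0.7152, -0.0275)
step 30: x0=(-2.0417, 0.0599) x1=(0.8352, -0.0195) x2=(0.0043, -0.7280) x3=(-0.7111, -0.0620)
step 31: x0=(-2.0756, 0.0407) x1=(0.8232, -0.0227) x2=(-0.0057, -0.7072) x3=(-0.7064, -0.0971)
step 32: x0=(-2.1094, 0.0216) x1=(0.8102, -0.0267) x2=(-0.0165, -0.6847) x3=(-0.7005, -0.1333)
step 33: x0=(-2.1431, 0.0024) x1=(0.7959, -0.0315) x2=(-0.0287, -0.6600) x3=(-0.6932, -0.1706)
step 34: x0=(-2.1768, -0.0167) x1=(0.7803, -0.0374) x2=(-0.0428, -0.6327) x3=(-0.6837, -0.2095)
step 35: x0=(-2.2103, -0.0359) x1=(0.7630, -0.0443) x2=(-0.0590, -0.6027) x3=(-0.6720, -0.2499)
step 0 velocities: v0=(0.0600, -0.3500) v1=(0.1600, 0.4000) v2=(-0.4200, 0.1000) v3=(-0.8500, -0.9600)
step 0: KE=1.5546, PE=-0.2005, E=1.3541
step 35 velocities: v0=(-0.8819, -0.5049) v1=(-0.4783, -0.1968) v2=(-0.4112, 0.7983) v3=(0.3095, -1.0626)
step 35: KE=2.2702, PE=-1.0318, E=1.2384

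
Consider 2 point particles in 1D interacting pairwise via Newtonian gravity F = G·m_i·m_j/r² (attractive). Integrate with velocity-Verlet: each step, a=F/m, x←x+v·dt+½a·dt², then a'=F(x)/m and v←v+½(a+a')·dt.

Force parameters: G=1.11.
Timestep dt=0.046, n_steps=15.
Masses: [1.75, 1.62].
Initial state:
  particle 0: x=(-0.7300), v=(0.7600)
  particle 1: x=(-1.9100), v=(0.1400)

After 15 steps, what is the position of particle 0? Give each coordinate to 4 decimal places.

step 0: x0=(-0.7300) x1=(-1.9100)
step 1: x0=(-0.6964) x1=(-1.9021)
step 2: x0=(-0.6654) x1=(-1.8913)
step 3: x0=(-0.6370) x1=(-1.8779)
step 4: x0=(-0.6110) x1=(-1.8617)
step 5: x0=(-0.5875) x1=(-1.8429)
step 6: x0=(-0.5663) x1=(-1.8216)
step 7: x0=(-0.5476) x1=(-1.7976)
step 8: x0=(-0.5314) x1=(-1.7709)
step 9: x0=(-0.5176) x1=(-1.7416)
step 10: x0=(-0.5063) x1=(-1.7096)
step 11: x0=(-0.4977) x1=(-1.6747)
step 12: x0=(-0.4918) x1=(-1.6369)
step 13: x0=(-0.4888) x1=(-1.5959)
step 14: x0=(-0.4889) x1=(-1.5516)
step 15: x0=(-0.4924) x1=(-1.5036)

(-0.4924)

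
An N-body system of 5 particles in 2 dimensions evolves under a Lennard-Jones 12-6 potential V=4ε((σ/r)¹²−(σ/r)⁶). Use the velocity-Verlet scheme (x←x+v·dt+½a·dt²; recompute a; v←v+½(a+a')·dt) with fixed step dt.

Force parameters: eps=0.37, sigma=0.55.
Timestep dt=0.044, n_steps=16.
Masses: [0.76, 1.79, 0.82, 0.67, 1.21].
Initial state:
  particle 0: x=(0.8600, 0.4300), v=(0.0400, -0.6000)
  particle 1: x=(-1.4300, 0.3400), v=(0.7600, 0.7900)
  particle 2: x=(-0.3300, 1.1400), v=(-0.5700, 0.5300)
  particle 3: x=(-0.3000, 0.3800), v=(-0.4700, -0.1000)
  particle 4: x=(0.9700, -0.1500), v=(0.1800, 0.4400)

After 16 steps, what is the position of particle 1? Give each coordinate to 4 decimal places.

step 0: x0=(0.8600, 0.4300) x1=(-1.4300, 0.3400) x2=(-0.3300, 1.1400) x3=(-0.3000, 0.3800) x4=(0.9700, -0.1500)
step 1: x0=(0.8609, 0.4074) x1=(-1.3965, 0.3748) x2=(-0.3550, 1.1619) x3=(-0.3207, 0.3773) x4=(0.9783, -0.1330)
step 2: x0=(0.8537, 0.4210) x1=(-1.3628, 0.4096) x2=(-0.3800, 1.1813) x3=(-0.3417, 0.3775) x4=(0.9916, -0.1387)
step 3: x0=(0.8427, 0.4492) x1=(-1.3288, 0.4444) x2=(-0.4049, 1.1984) x3=(-0.3632, 0.3804) x4=(1.0071, -0.1536)
step 4: x0=(0.8318, 0.4763) x1=(-1.2945, 0.4792) x2=(-0.4298, 1.2136) x3=(-0.3854, 0.3856) x4=(1.0223, -0.1678)
step 5: x0=(0.8218, 0.4996) x1=(-1.2596, 0.5141) x2=(-0.4547, 1.2267) x3=(-0.4086, 0.3931) x4=(1.0368, -0.1795)
step 6: x0=(0.8129, 0.5192) x1=(-1.2240, 0.5490) x2=(-0.4797, 1.2380) x3=(-0.4336, 0.4029) x4=(1.0506, -0.1889)
step 7: x0=(0.8048, 0.5356) x1=(-1.1872, 0.5839) x2=(-0.5050, 1.2471) x3=(-0.4610, 0.4154) x4=(1.0637, -0.1963)
step 8: x0=(0.7975, 0.5495) x1=(-1.1489, 0.6186) x2=(-0.5307, 1.2540) x3=(-0.4921, 0.4308) x4=(1.0762, -0.2021)
step 9: x0=(0.7908, 0.5612) x1=(-1.1084, 0.6533) x2=(-0.5572, 1.2581) x3=(-0.5277, 0.4497) x4=(1.0882, -0.2065)
step 10: x0=(0.7848, 0.5711) x1=(-1.0675, 0.6887) x2=(-0.5848, 1.2588) x3=(-0.5628, 0.4710) x4=(1.0997, -0.2097)
step 11: x0=(0.7793, 0.5793) x1=(-1.0419, 0.7322) x2=(-0.6143, 1.2547) x3=(-0.5546, 0.4765) x4=(1.1108, -0.2119)
step 12: x0=(0.7743, 0.5860) x1=(-1.0305, 0.7850) x2=(-0.6459, 1.2453) x3=(-0.5056, 0.4637) x4=(1.1214, -0.2132)
step 13: x0=(0.7697, 0.5915) x1=(-1.0204, 0.8365) x2=(-0.6747, 1.2366) x3=(-0.4567, 0.4533) x4=(1.1318, -0.2137)
step 14: x0=(0.7655, 0.5957) x1=(-1.0319, 0.8604) x2=(-0.6525, 1.2842) x3=(-0.4121, 0.4480) x4=(1.1418, -0.2133)
step 15: x0=(0.7616, 0.5988) x1=(-1.0481, 0.8769) x2=(-0.6172, 1.3448) x3=(-0.3709, 0.4463) x4=(1.1514, -0.2123)
step 16: x0=(0.7579, 0.6008) x1=(-1.0627, 0.8937) x2=(-0.5832, 1.4028) x3=(-0.3319, 0.4472) x4=(1.1607, -0.2106)

(-1.0627, 0.8937)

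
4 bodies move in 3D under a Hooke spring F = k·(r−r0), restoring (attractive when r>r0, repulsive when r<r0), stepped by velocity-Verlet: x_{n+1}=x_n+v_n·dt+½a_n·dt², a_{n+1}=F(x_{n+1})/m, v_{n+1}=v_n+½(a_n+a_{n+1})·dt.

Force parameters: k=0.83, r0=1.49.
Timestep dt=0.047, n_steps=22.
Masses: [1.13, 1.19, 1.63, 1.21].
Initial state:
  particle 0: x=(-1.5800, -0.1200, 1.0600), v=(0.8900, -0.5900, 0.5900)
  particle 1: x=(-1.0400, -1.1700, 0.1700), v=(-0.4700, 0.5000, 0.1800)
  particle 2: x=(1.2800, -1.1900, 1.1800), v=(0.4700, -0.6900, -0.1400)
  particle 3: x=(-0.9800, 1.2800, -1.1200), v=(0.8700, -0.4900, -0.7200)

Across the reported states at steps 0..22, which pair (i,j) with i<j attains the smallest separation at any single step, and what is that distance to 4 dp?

pair (0,1), distance 1.1444

step 0: x0=(-1.5800, -0.1200, 1.0600) x1=(-1.0400, -1.1700, 0.1700) x2=(1.2800, -1.1900, 1.1800) x3=(-0.9800, 1.2800, -1.1200)
step 1: x0=(-1.5368, -0.1477, 1.0870) x1=(-1.0613, -1.1456, 0.1783) x2=(1.2999, -1.2212, 1.1723) x3=(-0.9382, 1.2545, -1.1516)
step 2: x0=(-1.4908, -0.1751, 1.1125) x1=(-1.0810, -1.1197, 0.1863) x2=(1.3155, -1.2501, 1.1625) x3=(-0.8948, 1.2239, -1.1784)
step 3: x0=(-1.4421, -0.2023, 1.1365) x1=(-1.0990, -1.0923, 0.1938) x2=(1.3268, -1.2764, 1.1505) x3=(-0.8499, 1.1884, -1.2005)
step 4: x0=(-1.3908, -0.2292, 1.1588) x1=(-1.1151, -1.0637, 0.2009) x2=(1.3338, -1.3004, 1.1363) x3=(-0.8034, 1.1481, -1.2178)
step 5: x0=(-1.3370, -0.2556, 1.1796) x1=(-1.1293, -1.0339, 0.2074) x2=(1.3366, -1.3219, 1.1201) x3=(-0.7555, 1.1029, -1.2302)
step 6: x0=(-1.2807, -0.2816, 1.1988) x1=(-1.1415, -1.0030, 0.2133) x2=(1.3353, -1.3410, 1.1018) x3=(-0.7062, 1.0532, -1.2377)
step 7: x0=(-1.2220, -0.3072, 1.2163) x1=(-1.1517, -0.9714, 0.2186) x2=(1.3299, -1.3577, 1.0814) x3=(-0.6558, 0.9989, -1.2404)
step 8: x0=(-1.1609, -0.3323, 1.2323) x1=(-1.1600, -0.9390, 0.2231) x2=(1.3206, -1.3720, 1.0591) x3=(-0.6042, 0.9402, -1.2382)
step 9: x0=(-1.0977, -0.3569, 1.2466) x1=(-1.1662, -0.9060, 0.2270) x2=(1.3075, -1.3840, 1.0350) x3=(-0.5516, 0.8774, -1.2313)
step 10: x0=(-1.0322, -0.3810, 1.2594) x1=(-1.1704, -0.8726, 0.2300) x2=(1.2908, -1.3938, 1.0089) x3=(-0.4980, 0.8107, -1.2197)
step 11: x0=(-0.9648, -0.4046, 1.2706) x1=(-1.1727, -0.8388, 0.2324) x2=(1.2707, -1.4013, 0.9812) x3=(-0.4436, 0.7402, -1.2036)
step 12: x0=(-0.8954, -0.4278, 1.2803) x1=(-1.1730, -0.8048, 0.2340) x2=(1.2472, -1.4068, 0.9518) x3=(-0.3884, 0.6663, -1.1831)
step 13: x0=(-0.8243, -0.4506, 1.2885) x1=(-1.1716, -0.7706, 0.2349) x2=(1.2207, -1.4103, 0.9209) x3=(-0.3326, 0.5891, -1.1585)
step 14: x0=(-0.7514, -0.4731, 1.2952) x1=(-1.1683, -0.7363, 0.2351) x2=(1.1912, -1.4118, 0.8885) x3=(-0.2762, 0.5090, -1.1298)
step 15: x0=(-0.6770, -0.4952, 1.3004) x1=(-1.1633, -0.7021, 0.2347) x2=(1.1591, -1.4116, 0.8547) x3=(-0.2193, 0.4262, -1.0973)
step 16: x0=(-0.6012, -0.5170, 1.3041) x1=(-1.1568, -0.6679, 0.2338) x2=(1.1246, -1.4097, 0.8197) x3=(-0.1620, 0.3409, -1.0612)
step 17: x0=(-0.5242, -0.5386, 1.3065) x1=(-1.1486, -0.6339, 0.2324) x2=(1.0878, -1.4062, 0.7836) x3=(-0.1044, 0.2535, -1.0219)
step 18: x0=(-0.4462, -0.5599, 1.3075) x1=(-1.1390, -0.6001, 0.2307) x2=(1.0491, -1.4014, 0.7464) x3=(-0.0466, 0.1641, -0.9795)
step 19: x0=(-0.3673, -0.5810, 1.3072) x1=(-1.1281, -0.5666, 0.2286) x2=(1.0086, -1.3953, 0.7083) x3=(0.0115, 0.0732, -0.9343)
step 20: x0=(-0.2878, -0.6019, 1.3056) x1=(-1.1158, -0.5334, 0.2264) x2=(0.9666, -1.3882, 0.6694) x3=(0.0696, -0.0191, -0.8867)
step 21: x0=(-0.2077, -0.6225, 1.3029) x1=(-1.1023, -0.5006, 0.2240) x2=(0.9234, -1.3801, 0.6298) x3=(0.1278, -0.1126, -0.8369)
step 22: x0=(-0.1274, -0.6429, 1.2991) x1=(-1.0876, -0.4681, 0.2215) x2=(0.8791, -1.3712, 0.5895) x3=(0.1860, -0.2069, -0.7852)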